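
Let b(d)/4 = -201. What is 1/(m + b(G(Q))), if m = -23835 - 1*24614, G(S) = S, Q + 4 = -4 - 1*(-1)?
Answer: -1/49253 ≈ -2.0303e-5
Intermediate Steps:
Q = -7 (Q = -4 + (-4 - 1*(-1)) = -4 + (-4 + 1) = -4 - 3 = -7)
b(d) = -804 (b(d) = 4*(-201) = -804)
m = -48449 (m = -23835 - 24614 = -48449)
1/(m + b(G(Q))) = 1/(-48449 - 804) = 1/(-49253) = -1/49253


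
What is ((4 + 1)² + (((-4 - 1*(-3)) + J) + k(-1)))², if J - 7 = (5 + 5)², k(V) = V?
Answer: 16900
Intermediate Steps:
J = 107 (J = 7 + (5 + 5)² = 7 + 10² = 7 + 100 = 107)
((4 + 1)² + (((-4 - 1*(-3)) + J) + k(-1)))² = ((4 + 1)² + (((-4 - 1*(-3)) + 107) - 1))² = (5² + (((-4 + 3) + 107) - 1))² = (25 + ((-1 + 107) - 1))² = (25 + (106 - 1))² = (25 + 105)² = 130² = 16900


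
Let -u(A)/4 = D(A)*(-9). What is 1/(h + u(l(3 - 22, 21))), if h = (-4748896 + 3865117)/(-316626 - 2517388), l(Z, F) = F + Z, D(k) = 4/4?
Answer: 2834014/102908283 ≈ 0.027539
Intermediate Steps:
D(k) = 1 (D(k) = 4*(¼) = 1)
u(A) = 36 (u(A) = -4*(-9) = 36)
h = 883779/2834014 (h = -883779/(-2834014) = -883779*(-1/2834014) = 883779/2834014 ≈ 0.31185)
1/(h + u(l(3 - 22, 21))) = 1/(883779/2834014 + 36) = 1/(102908283/2834014) = 2834014/102908283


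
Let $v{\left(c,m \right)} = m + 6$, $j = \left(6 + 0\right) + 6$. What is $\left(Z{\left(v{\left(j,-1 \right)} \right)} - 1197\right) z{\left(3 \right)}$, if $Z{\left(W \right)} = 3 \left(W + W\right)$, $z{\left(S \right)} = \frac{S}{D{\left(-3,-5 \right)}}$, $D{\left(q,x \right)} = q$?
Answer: $1167$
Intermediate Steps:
$j = 12$ ($j = 6 + 6 = 12$)
$v{\left(c,m \right)} = 6 + m$
$z{\left(S \right)} = - \frac{S}{3}$ ($z{\left(S \right)} = \frac{S}{-3} = S \left(- \frac{1}{3}\right) = - \frac{S}{3}$)
$Z{\left(W \right)} = 6 W$ ($Z{\left(W \right)} = 3 \cdot 2 W = 6 W$)
$\left(Z{\left(v{\left(j,-1 \right)} \right)} - 1197\right) z{\left(3 \right)} = \left(6 \left(6 - 1\right) - 1197\right) \left(\left(- \frac{1}{3}\right) 3\right) = \left(6 \cdot 5 - 1197\right) \left(-1\right) = \left(30 - 1197\right) \left(-1\right) = \left(-1167\right) \left(-1\right) = 1167$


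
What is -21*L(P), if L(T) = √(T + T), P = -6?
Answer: -42*I*√3 ≈ -72.746*I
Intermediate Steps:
L(T) = √2*√T (L(T) = √(2*T) = √2*√T)
-21*L(P) = -21*√2*√(-6) = -21*√2*I*√6 = -42*I*√3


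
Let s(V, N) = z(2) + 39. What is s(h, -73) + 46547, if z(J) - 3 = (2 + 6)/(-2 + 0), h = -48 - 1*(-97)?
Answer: 46585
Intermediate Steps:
h = 49 (h = -48 + 97 = 49)
z(J) = -1 (z(J) = 3 + (2 + 6)/(-2 + 0) = 3 + 8/(-2) = 3 + 8*(-1/2) = 3 - 4 = -1)
s(V, N) = 38 (s(V, N) = -1 + 39 = 38)
s(h, -73) + 46547 = 38 + 46547 = 46585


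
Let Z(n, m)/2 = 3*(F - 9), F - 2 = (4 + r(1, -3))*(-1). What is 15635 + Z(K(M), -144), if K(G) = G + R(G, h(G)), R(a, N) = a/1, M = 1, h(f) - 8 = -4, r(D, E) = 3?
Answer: 15551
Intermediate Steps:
h(f) = 4 (h(f) = 8 - 4 = 4)
R(a, N) = a (R(a, N) = a*1 = a)
K(G) = 2*G (K(G) = G + G = 2*G)
F = -5 (F = 2 + (4 + 3)*(-1) = 2 + 7*(-1) = 2 - 7 = -5)
Z(n, m) = -84 (Z(n, m) = 2*(3*(-5 - 9)) = 2*(3*(-14)) = 2*(-42) = -84)
15635 + Z(K(M), -144) = 15635 - 84 = 15551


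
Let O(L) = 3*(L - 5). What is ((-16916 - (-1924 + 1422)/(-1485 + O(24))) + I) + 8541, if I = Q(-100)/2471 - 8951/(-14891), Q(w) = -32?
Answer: -31431805372805/3753157422 ≈ -8374.8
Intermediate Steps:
O(L) = -15 + 3*L (O(L) = 3*(-5 + L) = -15 + 3*L)
I = 21641409/36795661 (I = -32/2471 - 8951/(-14891) = -32*1/2471 - 8951*(-1/14891) = -32/2471 + 8951/14891 = 21641409/36795661 ≈ 0.58815)
((-16916 - (-1924 + 1422)/(-1485 + O(24))) + I) + 8541 = ((-16916 - (-1924 + 1422)/(-1485 + (-15 + 3*24))) + 21641409/36795661) + 8541 = ((-16916 - (-502)/(-1485 + (-15 + 72))) + 21641409/36795661) + 8541 = ((-16916 - (-502)/(-1485 + 57)) + 21641409/36795661) + 8541 = ((-16916 - (-502)/(-1428)) + 21641409/36795661) + 8541 = ((-16916 - (-502)*(-1)/1428) + 21641409/36795661) + 8541 = ((-16916 - 1*251/714) + 21641409/36795661) + 8541 = ((-16916 - 251/714) + 21641409/36795661) + 8541 = (-12078275/714 + 21641409/36795661) + 8541 = -63487522914107/3753157422 + 8541 = -31431805372805/3753157422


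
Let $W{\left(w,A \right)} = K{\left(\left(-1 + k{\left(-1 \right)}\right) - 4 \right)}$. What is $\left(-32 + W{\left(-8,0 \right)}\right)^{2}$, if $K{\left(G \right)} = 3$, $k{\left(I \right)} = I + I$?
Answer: $841$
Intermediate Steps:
$k{\left(I \right)} = 2 I$
$W{\left(w,A \right)} = 3$
$\left(-32 + W{\left(-8,0 \right)}\right)^{2} = \left(-32 + 3\right)^{2} = \left(-29\right)^{2} = 841$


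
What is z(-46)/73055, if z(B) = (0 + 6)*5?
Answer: 6/14611 ≈ 0.00041065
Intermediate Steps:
z(B) = 30 (z(B) = 6*5 = 30)
z(-46)/73055 = 30/73055 = 30*(1/73055) = 6/14611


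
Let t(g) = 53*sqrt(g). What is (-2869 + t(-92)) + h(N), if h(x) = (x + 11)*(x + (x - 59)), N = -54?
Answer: 4312 + 106*I*sqrt(23) ≈ 4312.0 + 508.36*I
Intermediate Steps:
h(x) = (-59 + 2*x)*(11 + x) (h(x) = (11 + x)*(x + (-59 + x)) = (11 + x)*(-59 + 2*x) = (-59 + 2*x)*(11 + x))
(-2869 + t(-92)) + h(N) = (-2869 + 53*sqrt(-92)) + (-649 - 37*(-54) + 2*(-54)**2) = (-2869 + 53*(2*I*sqrt(23))) + (-649 + 1998 + 2*2916) = (-2869 + 106*I*sqrt(23)) + (-649 + 1998 + 5832) = (-2869 + 106*I*sqrt(23)) + 7181 = 4312 + 106*I*sqrt(23)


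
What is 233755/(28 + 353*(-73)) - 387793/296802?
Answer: -79361131123/7639980282 ≈ -10.388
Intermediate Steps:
233755/(28 + 353*(-73)) - 387793/296802 = 233755/(28 - 25769) - 387793*1/296802 = 233755/(-25741) - 387793/296802 = 233755*(-1/25741) - 387793/296802 = -233755/25741 - 387793/296802 = -79361131123/7639980282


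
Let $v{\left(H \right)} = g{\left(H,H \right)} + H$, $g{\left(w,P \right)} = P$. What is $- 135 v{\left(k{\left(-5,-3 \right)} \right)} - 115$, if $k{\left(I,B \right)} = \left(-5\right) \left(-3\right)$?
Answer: $-4165$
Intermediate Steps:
$k{\left(I,B \right)} = 15$
$v{\left(H \right)} = 2 H$ ($v{\left(H \right)} = H + H = 2 H$)
$- 135 v{\left(k{\left(-5,-3 \right)} \right)} - 115 = - 135 \cdot 2 \cdot 15 - 115 = \left(-135\right) 30 - 115 = -4050 - 115 = -4165$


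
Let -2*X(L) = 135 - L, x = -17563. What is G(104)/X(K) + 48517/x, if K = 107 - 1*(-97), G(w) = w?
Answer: 43633/173121 ≈ 0.25204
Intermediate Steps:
K = 204 (K = 107 + 97 = 204)
X(L) = -135/2 + L/2 (X(L) = -(135 - L)/2 = -135/2 + L/2)
G(104)/X(K) + 48517/x = 104/(-135/2 + (1/2)*204) + 48517/(-17563) = 104/(-135/2 + 102) + 48517*(-1/17563) = 104/(69/2) - 6931/2509 = 104*(2/69) - 6931/2509 = 208/69 - 6931/2509 = 43633/173121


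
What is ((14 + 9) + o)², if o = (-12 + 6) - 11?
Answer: 36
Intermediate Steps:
o = -17 (o = -6 - 11 = -17)
((14 + 9) + o)² = ((14 + 9) - 17)² = (23 - 17)² = 6² = 36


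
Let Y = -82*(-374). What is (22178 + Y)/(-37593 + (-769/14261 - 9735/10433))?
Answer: -7862692796998/5593421847521 ≈ -1.4057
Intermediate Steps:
Y = 30668
(22178 + Y)/(-37593 + (-769/14261 - 9735/10433)) = (22178 + 30668)/(-37593 + (-769/14261 - 9735/10433)) = 52846/(-37593 + (-769*1/14261 - 9735*1/10433)) = 52846/(-37593 + (-769/14261 - 9735/10433)) = 52846/(-37593 - 146853812/148785013) = 52846/(-5593421847521/148785013) = 52846*(-148785013/5593421847521) = -7862692796998/5593421847521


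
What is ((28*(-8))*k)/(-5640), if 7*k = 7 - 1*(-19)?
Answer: 104/705 ≈ 0.14752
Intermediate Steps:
k = 26/7 (k = (7 - 1*(-19))/7 = (7 + 19)/7 = (⅐)*26 = 26/7 ≈ 3.7143)
((28*(-8))*k)/(-5640) = ((28*(-8))*(26/7))/(-5640) = -224*26/7*(-1/5640) = -832*(-1/5640) = 104/705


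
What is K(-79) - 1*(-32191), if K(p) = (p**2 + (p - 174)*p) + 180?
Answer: 58599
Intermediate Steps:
K(p) = 180 + p**2 + p*(-174 + p) (K(p) = (p**2 + (-174 + p)*p) + 180 = (p**2 + p*(-174 + p)) + 180 = 180 + p**2 + p*(-174 + p))
K(-79) - 1*(-32191) = (180 - 174*(-79) + 2*(-79)**2) - 1*(-32191) = (180 + 13746 + 2*6241) + 32191 = (180 + 13746 + 12482) + 32191 = 26408 + 32191 = 58599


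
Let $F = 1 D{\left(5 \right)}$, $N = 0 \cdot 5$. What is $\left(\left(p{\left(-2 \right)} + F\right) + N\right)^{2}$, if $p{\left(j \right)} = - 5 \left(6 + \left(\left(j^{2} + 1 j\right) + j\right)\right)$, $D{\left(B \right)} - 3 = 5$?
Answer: $484$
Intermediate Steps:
$D{\left(B \right)} = 8$ ($D{\left(B \right)} = 3 + 5 = 8$)
$N = 0$
$p{\left(j \right)} = -30 - 10 j - 5 j^{2}$ ($p{\left(j \right)} = - 5 \left(6 + \left(\left(j^{2} + j\right) + j\right)\right) = - 5 \left(6 + \left(\left(j + j^{2}\right) + j\right)\right) = - 5 \left(6 + \left(j^{2} + 2 j\right)\right) = - 5 \left(6 + j^{2} + 2 j\right) = -30 - 10 j - 5 j^{2}$)
$F = 8$ ($F = 1 \cdot 8 = 8$)
$\left(\left(p{\left(-2 \right)} + F\right) + N\right)^{2} = \left(\left(\left(-30 - -20 - 5 \left(-2\right)^{2}\right) + 8\right) + 0\right)^{2} = \left(\left(\left(-30 + 20 - 20\right) + 8\right) + 0\right)^{2} = \left(\left(-30 + 8\right) + 0\right)^{2} = \left(-22 + 0\right)^{2} = \left(-22\right)^{2} = 484$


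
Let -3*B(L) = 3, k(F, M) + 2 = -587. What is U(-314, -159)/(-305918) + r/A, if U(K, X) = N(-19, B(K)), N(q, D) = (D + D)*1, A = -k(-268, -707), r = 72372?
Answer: 11069949337/90092851 ≈ 122.87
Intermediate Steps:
k(F, M) = -589 (k(F, M) = -2 - 587 = -589)
B(L) = -1 (B(L) = -⅓*3 = -1)
A = 589 (A = -1*(-589) = 589)
N(q, D) = 2*D (N(q, D) = (2*D)*1 = 2*D)
U(K, X) = -2 (U(K, X) = 2*(-1) = -2)
U(-314, -159)/(-305918) + r/A = -2/(-305918) + 72372/589 = -2*(-1/305918) + 72372*(1/589) = 1/152959 + 72372/589 = 11069949337/90092851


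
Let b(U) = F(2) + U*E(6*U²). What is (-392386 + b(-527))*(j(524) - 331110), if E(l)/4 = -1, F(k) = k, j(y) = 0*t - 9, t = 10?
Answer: 129227798844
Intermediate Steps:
j(y) = -9 (j(y) = 0*10 - 9 = 0 - 9 = -9)
E(l) = -4 (E(l) = 4*(-1) = -4)
b(U) = 2 - 4*U (b(U) = 2 + U*(-4) = 2 - 4*U)
(-392386 + b(-527))*(j(524) - 331110) = (-392386 + (2 - 4*(-527)))*(-9 - 331110) = (-392386 + (2 + 2108))*(-331119) = (-392386 + 2110)*(-331119) = -390276*(-331119) = 129227798844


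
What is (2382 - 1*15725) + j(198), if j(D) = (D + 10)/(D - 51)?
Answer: -1961213/147 ≈ -13342.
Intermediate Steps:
j(D) = (10 + D)/(-51 + D)
(2382 - 1*15725) + j(198) = (2382 - 1*15725) + (10 + 198)/(-51 + 198) = (2382 - 15725) + 208/147 = -13343 + (1/147)*208 = -13343 + 208/147 = -1961213/147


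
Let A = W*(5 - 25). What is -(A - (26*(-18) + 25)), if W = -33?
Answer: -1103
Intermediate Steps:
A = 660 (A = -33*(5 - 25) = -33*(-20) = 660)
-(A - (26*(-18) + 25)) = -(660 - (26*(-18) + 25)) = -(660 - (-468 + 25)) = -(660 - 1*(-443)) = -(660 + 443) = -1*1103 = -1103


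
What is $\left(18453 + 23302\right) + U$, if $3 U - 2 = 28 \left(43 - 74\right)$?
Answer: $\frac{124399}{3} \approx 41466.0$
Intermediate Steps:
$U = - \frac{866}{3}$ ($U = \frac{2}{3} + \frac{28 \left(43 - 74\right)}{3} = \frac{2}{3} + \frac{28 \left(-31\right)}{3} = \frac{2}{3} + \frac{1}{3} \left(-868\right) = \frac{2}{3} - \frac{868}{3} = - \frac{866}{3} \approx -288.67$)
$\left(18453 + 23302\right) + U = \left(18453 + 23302\right) - \frac{866}{3} = 41755 - \frac{866}{3} = \frac{124399}{3}$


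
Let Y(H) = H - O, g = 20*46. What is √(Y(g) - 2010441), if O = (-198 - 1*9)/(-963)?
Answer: I*√23007008390/107 ≈ 1417.6*I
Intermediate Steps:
O = 23/107 (O = (-198 - 9)*(-1/963) = -207*(-1/963) = 23/107 ≈ 0.21495)
g = 920
Y(H) = -23/107 + H (Y(H) = H - 1*23/107 = H - 23/107 = -23/107 + H)
√(Y(g) - 2010441) = √((-23/107 + 920) - 2010441) = √(98417/107 - 2010441) = √(-215018770/107) = I*√23007008390/107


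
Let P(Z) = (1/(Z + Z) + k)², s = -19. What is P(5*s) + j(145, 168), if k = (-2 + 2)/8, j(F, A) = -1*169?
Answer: -6100899/36100 ≈ -169.00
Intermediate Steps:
j(F, A) = -169
k = 0 (k = 0*(⅛) = 0)
P(Z) = 1/(4*Z²) (P(Z) = (1/(Z + Z) + 0)² = (1/(2*Z) + 0)² = (1/(2*Z))² = 1/(4*Z²))
P(5*s) + j(145, 168) = 1/(4*(5*(-19))²) - 169 = (¼)/(-95)² - 169 = (¼)*(1/9025) - 169 = 1/36100 - 169 = -6100899/36100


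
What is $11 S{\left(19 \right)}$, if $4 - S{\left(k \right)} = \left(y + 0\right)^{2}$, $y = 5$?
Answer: $-231$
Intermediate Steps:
$S{\left(k \right)} = -21$ ($S{\left(k \right)} = 4 - \left(5 + 0\right)^{2} = 4 - 5^{2} = 4 - 25 = -21$)
$11 S{\left(19 \right)} = 11 \left(-21\right) = -231$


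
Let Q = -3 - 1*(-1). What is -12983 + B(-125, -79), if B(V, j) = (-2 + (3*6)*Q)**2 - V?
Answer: -11414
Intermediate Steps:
Q = -2 (Q = -3 + 1 = -2)
B(V, j) = 1444 - V (B(V, j) = (-2 + (3*6)*(-2))**2 - V = (-2 + 18*(-2))**2 - V = (-2 - 36)**2 - V = (-38)**2 - V = 1444 - V)
-12983 + B(-125, -79) = -12983 + (1444 - 1*(-125)) = -12983 + (1444 + 125) = -12983 + 1569 = -11414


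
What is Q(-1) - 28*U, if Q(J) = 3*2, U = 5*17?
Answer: -2374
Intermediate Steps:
U = 85
Q(J) = 6
Q(-1) - 28*U = 6 - 28*85 = 6 - 2380 = -2374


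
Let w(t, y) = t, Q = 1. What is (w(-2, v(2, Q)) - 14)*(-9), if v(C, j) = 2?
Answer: 144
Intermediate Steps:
(w(-2, v(2, Q)) - 14)*(-9) = (-2 - 14)*(-9) = -16*(-9) = 144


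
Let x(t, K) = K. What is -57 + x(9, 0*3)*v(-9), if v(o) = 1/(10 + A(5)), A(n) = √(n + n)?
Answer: -57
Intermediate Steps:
A(n) = √2*√n (A(n) = √(2*n) = √2*√n)
v(o) = 1/(10 + √10) (v(o) = 1/(10 + √2*√5) = 1/(10 + √10))
-57 + x(9, 0*3)*v(-9) = -57 + (0*3)*(⅑ - √10/90) = -57 + 0*(⅑ - √10/90) = -57 + 0 = -57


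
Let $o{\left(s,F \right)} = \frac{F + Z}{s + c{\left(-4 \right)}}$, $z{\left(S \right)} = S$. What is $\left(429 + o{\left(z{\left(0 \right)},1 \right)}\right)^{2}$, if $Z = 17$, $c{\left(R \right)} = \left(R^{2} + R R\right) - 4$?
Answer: $\frac{36180225}{196} \approx 1.8459 \cdot 10^{5}$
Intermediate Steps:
$c{\left(R \right)} = -4 + 2 R^{2}$ ($c{\left(R \right)} = \left(R^{2} + R^{2}\right) - 4 = 2 R^{2} - 4 = -4 + 2 R^{2}$)
$o{\left(s,F \right)} = \frac{17 + F}{28 + s}$ ($o{\left(s,F \right)} = \frac{F + 17}{s - \left(4 - 2 \left(-4\right)^{2}\right)} = \frac{17 + F}{s + \left(-4 + 2 \cdot 16\right)} = \frac{17 + F}{s + \left(-4 + 32\right)} = \frac{17 + F}{s + 28} = \frac{17 + F}{28 + s}$)
$\left(429 + o{\left(z{\left(0 \right)},1 \right)}\right)^{2} = \left(429 + \frac{17 + 1}{28 + 0}\right)^{2} = \left(429 + \frac{1}{28} \cdot 18\right)^{2} = \left(429 + \frac{9}{14}\right)^{2} = \left(\frac{6015}{14}\right)^{2} = \frac{36180225}{196}$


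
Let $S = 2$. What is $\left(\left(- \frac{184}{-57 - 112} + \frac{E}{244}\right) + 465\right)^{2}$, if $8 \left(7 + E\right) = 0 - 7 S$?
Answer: $\frac{5909401089371641}{27206523136} \approx 2.1721 \cdot 10^{5}$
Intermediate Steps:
$E = - \frac{35}{4}$ ($E = -7 + \frac{0 - 14}{8} = -7 + \frac{1}{8} \left(-14\right) = -7 - \frac{7}{4} = - \frac{35}{4} \approx -8.75$)
$\left(\left(- \frac{184}{-57 - 112} + \frac{E}{244}\right) + 465\right)^{2} = \left(\left(- \frac{184}{-57 - 112} - \frac{35}{4 \cdot 244}\right) + 465\right)^{2} = \left(\left(- \frac{184}{-57 - 112} - \frac{35}{976}\right) + 465\right)^{2} = \left(\left(- \frac{184}{-169} - \frac{35}{976}\right) + 465\right)^{2} = \left(\left(\left(-184\right) \left(- \frac{1}{169}\right) - \frac{35}{976}\right) + 465\right)^{2} = \left(\left(\frac{184}{169} - \frac{35}{976}\right) + 465\right)^{2} = \left(\frac{173669}{164944} + 465\right)^{2} = \left(\frac{76872629}{164944}\right)^{2} = \frac{5909401089371641}{27206523136}$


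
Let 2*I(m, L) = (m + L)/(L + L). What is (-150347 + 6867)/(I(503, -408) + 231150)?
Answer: -46831872/75447341 ≈ -0.62072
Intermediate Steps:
I(m, L) = (L + m)/(4*L) (I(m, L) = ((m + L)/(L + L))/2 = ((L + m)/((2*L)))/2 = ((L + m)*(1/(2*L)))/2 = ((L + m)/(2*L))/2 = (L + m)/(4*L))
(-150347 + 6867)/(I(503, -408) + 231150) = (-150347 + 6867)/((¼)*(-408 + 503)/(-408) + 231150) = -143480/((¼)*(-1/408)*95 + 231150) = -143480/(-95/1632 + 231150) = -143480/377236705/1632 = -143480*1632/377236705 = -46831872/75447341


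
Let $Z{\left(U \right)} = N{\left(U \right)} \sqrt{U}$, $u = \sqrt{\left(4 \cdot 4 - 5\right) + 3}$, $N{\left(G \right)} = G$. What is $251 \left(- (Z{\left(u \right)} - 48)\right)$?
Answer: $12048 - 251 \cdot 14^{\frac{3}{4}} \approx 10231.0$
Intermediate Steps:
$u = \sqrt{14}$ ($u = \sqrt{\left(16 - 5\right) + 3} = \sqrt{11 + 3} = \sqrt{14} \approx 3.7417$)
$Z{\left(U \right)} = U^{\frac{3}{2}}$ ($Z{\left(U \right)} = U \sqrt{U} = U^{\frac{3}{2}}$)
$251 \left(- (Z{\left(u \right)} - 48)\right) = 251 \left(- (\left(\sqrt{14}\right)^{\frac{3}{2}} - 48)\right) = 251 \left(- (14^{\frac{3}{4}} - 48)\right) = 251 \left(- (-48 + 14^{\frac{3}{4}})\right) = 251 \left(48 - 14^{\frac{3}{4}}\right) = 12048 - 251 \cdot 14^{\frac{3}{4}}$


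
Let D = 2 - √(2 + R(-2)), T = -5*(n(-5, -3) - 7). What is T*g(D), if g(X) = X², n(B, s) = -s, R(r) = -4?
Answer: 40 - 80*I*√2 ≈ 40.0 - 113.14*I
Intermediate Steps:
T = 20 (T = -5*(-1*(-3) - 7) = -5*(3 - 7) = -5*(-4) = 20)
D = 2 - I*√2 (D = 2 - √(2 - 4) = 2 - √(-2) = 2 - I*√2 ≈ 2.0 - 1.4142*I)
T*g(D) = 20*(2 - I*√2)²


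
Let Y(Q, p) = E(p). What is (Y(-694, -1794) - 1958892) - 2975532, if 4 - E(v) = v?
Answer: -4932626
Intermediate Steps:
E(v) = 4 - v
Y(Q, p) = 4 - p
(Y(-694, -1794) - 1958892) - 2975532 = ((4 - 1*(-1794)) - 1958892) - 2975532 = ((4 + 1794) - 1958892) - 2975532 = (1798 - 1958892) - 2975532 = -1957094 - 2975532 = -4932626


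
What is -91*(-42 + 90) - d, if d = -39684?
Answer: 35316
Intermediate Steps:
-91*(-42 + 90) - d = -91*(-42 + 90) - 1*(-39684) = -91*48 + 39684 = -4368 + 39684 = 35316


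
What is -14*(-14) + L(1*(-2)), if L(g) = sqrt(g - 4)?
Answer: 196 + I*sqrt(6) ≈ 196.0 + 2.4495*I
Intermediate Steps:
L(g) = sqrt(-4 + g)
-14*(-14) + L(1*(-2)) = -14*(-14) + sqrt(-4 + 1*(-2)) = 196 + sqrt(-4 - 2) = 196 + sqrt(-6) = 196 + I*sqrt(6)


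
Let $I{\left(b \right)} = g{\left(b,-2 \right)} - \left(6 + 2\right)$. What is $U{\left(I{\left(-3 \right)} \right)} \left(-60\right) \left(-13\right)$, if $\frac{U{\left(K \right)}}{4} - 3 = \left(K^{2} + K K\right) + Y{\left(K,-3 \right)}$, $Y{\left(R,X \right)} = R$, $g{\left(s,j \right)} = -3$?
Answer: $730080$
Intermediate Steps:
$I{\left(b \right)} = -11$ ($I{\left(b \right)} = -3 - \left(6 + 2\right) = -3 - 8 = -11$)
$U{\left(K \right)} = 12 + 4 K + 8 K^{2}$ ($U{\left(K \right)} = 12 + 4 \left(\left(K^{2} + K K\right) + K\right) = 12 + 4 \left(\left(K^{2} + K^{2}\right) + K\right) = 12 + 4 \left(2 K^{2} + K\right) = 12 + 4 \left(K + 2 K^{2}\right) = 12 + \left(4 K + 8 K^{2}\right) = 12 + 4 K + 8 K^{2}$)
$U{\left(I{\left(-3 \right)} \right)} \left(-60\right) \left(-13\right) = \left(12 + 4 \left(-11\right) + 8 \left(-11\right)^{2}\right) \left(-60\right) \left(-13\right) = \left(12 - 44 + 8 \cdot 121\right) \left(-60\right) \left(-13\right) = \left(12 - 44 + 968\right) \left(-60\right) \left(-13\right) = 936 \left(-60\right) \left(-13\right) = \left(-56160\right) \left(-13\right) = 730080$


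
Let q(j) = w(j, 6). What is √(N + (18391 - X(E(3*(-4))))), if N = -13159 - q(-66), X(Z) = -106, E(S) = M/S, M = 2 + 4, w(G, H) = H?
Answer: 2*√1333 ≈ 73.021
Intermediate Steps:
q(j) = 6
M = 6
E(S) = 6/S
N = -13165 (N = -13159 - 1*6 = -13159 - 6 = -13165)
√(N + (18391 - X(E(3*(-4))))) = √(-13165 + (18391 - 1*(-106))) = √(-13165 + (18391 + 106)) = √(-13165 + 18497) = √5332 = 2*√1333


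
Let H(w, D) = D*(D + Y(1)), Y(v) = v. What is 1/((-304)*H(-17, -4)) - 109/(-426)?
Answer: 22067/86336 ≈ 0.25559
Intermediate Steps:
H(w, D) = D*(1 + D) (H(w, D) = D*(D + 1) = D*(1 + D))
1/((-304)*H(-17, -4)) - 109/(-426) = 1/((-304)*((-4*(1 - 4)))) - 109/(-426) = -1/(304*((-4*(-3)))) - 109*(-1/426) = -1/304/12 + 109/426 = -1/304*1/12 + 109/426 = -1/3648 + 109/426 = 22067/86336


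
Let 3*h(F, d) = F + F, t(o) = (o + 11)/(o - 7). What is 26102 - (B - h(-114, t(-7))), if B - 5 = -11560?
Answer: 37581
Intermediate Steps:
t(o) = (11 + o)/(-7 + o)
h(F, d) = 2*F/3 (h(F, d) = (F + F)/3 = (2*F)/3 = 2*F/3)
B = -11555 (B = 5 - 11560 = -11555)
26102 - (B - h(-114, t(-7))) = 26102 - (-11555 - 2*(-114)/3) = 26102 - (-11555 - 1*(-76)) = 26102 - (-11555 + 76) = 26102 - 1*(-11479) = 26102 + 11479 = 37581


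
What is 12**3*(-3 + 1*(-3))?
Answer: -10368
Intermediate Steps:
12**3*(-3 + 1*(-3)) = 1728*(-3 - 3) = 1728*(-6) = -10368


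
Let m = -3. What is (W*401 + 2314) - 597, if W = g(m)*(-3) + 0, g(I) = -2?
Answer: 4123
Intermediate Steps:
W = 6 (W = -2*(-3) + 0 = 6 + 0 = 6)
(W*401 + 2314) - 597 = (6*401 + 2314) - 597 = (2406 + 2314) - 597 = 4720 - 597 = 4123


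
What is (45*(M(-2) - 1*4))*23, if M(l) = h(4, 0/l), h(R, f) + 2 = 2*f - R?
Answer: -10350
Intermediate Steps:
h(R, f) = -2 - R + 2*f (h(R, f) = -2 + (2*f - R) = -2 + (-R + 2*f) = -2 - R + 2*f)
M(l) = -6 (M(l) = -2 - 1*4 + 2*(0/l) = -2 - 4 + 2*0 = -2 - 4 + 0 = -6)
(45*(M(-2) - 1*4))*23 = (45*(-6 - 1*4))*23 = (45*(-6 - 4))*23 = (45*(-10))*23 = -450*23 = -10350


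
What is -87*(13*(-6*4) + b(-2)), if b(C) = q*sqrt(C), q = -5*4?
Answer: 27144 + 1740*I*sqrt(2) ≈ 27144.0 + 2460.7*I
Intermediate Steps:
q = -20
b(C) = -20*sqrt(C)
-87*(13*(-6*4) + b(-2)) = -87*(13*(-6*4) - 20*I*sqrt(2)) = -87*(13*(-24) - 20*I*sqrt(2)) = -87*(-312 - 20*I*sqrt(2)) = 27144 + 1740*I*sqrt(2)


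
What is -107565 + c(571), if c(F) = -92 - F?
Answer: -108228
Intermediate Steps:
-107565 + c(571) = -107565 + (-92 - 1*571) = -107565 + (-92 - 571) = -107565 - 663 = -108228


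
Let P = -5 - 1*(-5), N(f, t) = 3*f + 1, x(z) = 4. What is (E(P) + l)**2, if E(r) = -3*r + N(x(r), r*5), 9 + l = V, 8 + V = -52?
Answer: 3136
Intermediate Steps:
N(f, t) = 1 + 3*f
V = -60 (V = -8 - 52 = -60)
l = -69 (l = -9 - 60 = -69)
P = 0 (P = -5 + 5 = 0)
E(r) = 13 - 3*r (E(r) = -3*r + (1 + 3*4) = -3*r + (1 + 12) = -3*r + 13 = 13 - 3*r)
(E(P) + l)**2 = ((13 - 3*0) - 69)**2 = ((13 + 0) - 69)**2 = (13 - 69)**2 = (-56)**2 = 3136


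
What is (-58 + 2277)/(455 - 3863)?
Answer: -2219/3408 ≈ -0.65112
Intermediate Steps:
(-58 + 2277)/(455 - 3863) = 2219/(-3408) = 2219*(-1/3408) = -2219/3408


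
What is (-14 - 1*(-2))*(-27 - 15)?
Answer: 504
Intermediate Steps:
(-14 - 1*(-2))*(-27 - 15) = (-14 + 2)*(-42) = -12*(-42) = 504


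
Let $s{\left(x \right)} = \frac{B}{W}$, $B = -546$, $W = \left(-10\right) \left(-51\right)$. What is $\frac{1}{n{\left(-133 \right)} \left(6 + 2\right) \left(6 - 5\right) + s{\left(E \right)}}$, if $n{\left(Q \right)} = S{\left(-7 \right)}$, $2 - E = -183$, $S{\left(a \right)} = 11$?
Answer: $\frac{85}{7389} \approx 0.011504$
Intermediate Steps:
$E = 185$ ($E = 2 - -183 = 2 + 183 = 185$)
$W = 510$
$n{\left(Q \right)} = 11$
$s{\left(x \right)} = - \frac{91}{85}$ ($s{\left(x \right)} = - \frac{546}{510} = \left(-546\right) \frac{1}{510} = - \frac{91}{85}$)
$\frac{1}{n{\left(-133 \right)} \left(6 + 2\right) \left(6 - 5\right) + s{\left(E \right)}} = \frac{1}{11 \left(6 + 2\right) \left(6 - 5\right) - \frac{91}{85}} = \frac{1}{11 \cdot 8 \cdot 1 - \frac{91}{85}} = \frac{1}{11 \cdot 8 - \frac{91}{85}} = \frac{1}{88 - \frac{91}{85}} = \frac{1}{\frac{7389}{85}} = \frac{85}{7389}$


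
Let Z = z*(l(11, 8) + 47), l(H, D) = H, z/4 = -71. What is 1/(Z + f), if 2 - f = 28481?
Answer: -1/44951 ≈ -2.2246e-5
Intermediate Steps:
z = -284 (z = 4*(-71) = -284)
f = -28479 (f = 2 - 1*28481 = 2 - 28481 = -28479)
Z = -16472 (Z = -284*(11 + 47) = -284*58 = -16472)
1/(Z + f) = 1/(-16472 - 28479) = 1/(-44951) = -1/44951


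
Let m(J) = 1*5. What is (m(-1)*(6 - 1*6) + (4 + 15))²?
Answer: 361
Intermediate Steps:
m(J) = 5
(m(-1)*(6 - 1*6) + (4 + 15))² = (5*(6 - 1*6) + (4 + 15))² = (5*(6 - 6) + 19)² = (5*0 + 19)² = (0 + 19)² = 19² = 361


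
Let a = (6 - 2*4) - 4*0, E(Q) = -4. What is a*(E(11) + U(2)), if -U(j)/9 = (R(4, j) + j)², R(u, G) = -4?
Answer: 80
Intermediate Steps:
U(j) = -9*(-4 + j)²
a = -2 (a = (6 - 8) + 0 = -2 + 0 = -2)
a*(E(11) + U(2)) = -2*(-4 - 9*(-4 + 2)²) = -2*(-4 - 9*(-2)²) = -2*(-4 - 9*4) = -2*(-4 - 36) = -2*(-40) = 80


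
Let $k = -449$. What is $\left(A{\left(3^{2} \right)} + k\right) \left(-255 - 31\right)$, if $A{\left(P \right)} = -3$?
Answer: $129272$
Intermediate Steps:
$\left(A{\left(3^{2} \right)} + k\right) \left(-255 - 31\right) = \left(-3 - 449\right) \left(-255 - 31\right) = \left(-452\right) \left(-286\right) = 129272$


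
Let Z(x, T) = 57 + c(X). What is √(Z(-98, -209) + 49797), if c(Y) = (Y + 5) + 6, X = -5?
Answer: 6*√1385 ≈ 223.29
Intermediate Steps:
c(Y) = 11 + Y (c(Y) = (5 + Y) + 6 = 11 + Y)
Z(x, T) = 63 (Z(x, T) = 57 + (11 - 5) = 57 + 6 = 63)
√(Z(-98, -209) + 49797) = √(63 + 49797) = √49860 = 6*√1385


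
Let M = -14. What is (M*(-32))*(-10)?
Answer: -4480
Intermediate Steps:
(M*(-32))*(-10) = -14*(-32)*(-10) = 448*(-10) = -4480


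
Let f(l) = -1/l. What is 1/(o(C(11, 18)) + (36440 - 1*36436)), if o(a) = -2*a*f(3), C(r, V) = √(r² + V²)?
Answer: -9/409 + 3*√445/818 ≈ 0.055361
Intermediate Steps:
C(r, V) = √(V² + r²)
o(a) = 2*a/3 (o(a) = -2*a*(-1/3) = -2*a*(-1*⅓) = -2*a*(-1)/3 = -(-2)*a/3 = 2*a/3)
1/(o(C(11, 18)) + (36440 - 1*36436)) = 1/(2*√(18² + 11²)/3 + (36440 - 1*36436)) = 1/(2*√(324 + 121)/3 + (36440 - 36436)) = 1/(2*√445/3 + 4) = 1/(4 + 2*√445/3)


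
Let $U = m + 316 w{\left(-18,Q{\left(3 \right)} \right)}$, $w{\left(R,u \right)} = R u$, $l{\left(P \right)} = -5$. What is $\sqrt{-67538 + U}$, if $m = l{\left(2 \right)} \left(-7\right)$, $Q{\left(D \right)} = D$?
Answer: $i \sqrt{84567} \approx 290.8 i$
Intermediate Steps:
$m = 35$ ($m = \left(-5\right) \left(-7\right) = 35$)
$U = -17029$ ($U = 35 + 316 \left(\left(-18\right) 3\right) = 35 + 316 \left(-54\right) = 35 - 17064 = -17029$)
$\sqrt{-67538 + U} = \sqrt{-67538 - 17029} = \sqrt{-84567} = i \sqrt{84567}$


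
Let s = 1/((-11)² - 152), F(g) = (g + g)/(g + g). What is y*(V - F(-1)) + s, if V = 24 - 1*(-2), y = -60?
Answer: -46501/31 ≈ -1500.0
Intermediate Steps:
F(g) = 1 (F(g) = (2*g)/((2*g)) = (2*g)*(1/(2*g)) = 1)
V = 26 (V = 24 + 2 = 26)
s = -1/31 (s = 1/(121 - 152) = 1/(-31) = -1/31 ≈ -0.032258)
y*(V - F(-1)) + s = -60*(26 - 1*1) - 1/31 = -60*(26 - 1) - 1/31 = -60*25 - 1/31 = -1500 - 1/31 = -46501/31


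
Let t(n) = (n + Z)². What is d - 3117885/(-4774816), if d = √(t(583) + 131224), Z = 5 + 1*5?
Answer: 3117885/4774816 + √482873 ≈ 695.54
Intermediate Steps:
Z = 10 (Z = 5 + 5 = 10)
t(n) = (10 + n)² (t(n) = (n + 10)² = (10 + n)²)
d = √482873 (d = √((10 + 583)² + 131224) = √(593² + 131224) = √(351649 + 131224) = √482873 ≈ 694.89)
d - 3117885/(-4774816) = √482873 - 3117885/(-4774816) = √482873 - 3117885*(-1)/4774816 = √482873 - 1*(-3117885/4774816) = √482873 + 3117885/4774816 = 3117885/4774816 + √482873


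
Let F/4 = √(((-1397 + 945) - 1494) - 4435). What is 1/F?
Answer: -I*√709/8508 ≈ -0.0031296*I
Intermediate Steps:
F = 12*I*√709 (F = 4*√(((-1397 + 945) - 1494) - 4435) = 4*√((-452 - 1494) - 4435) = 4*√(-1946 - 4435) = 4*√(-6381) = 4*(3*I*√709) = 12*I*√709 ≈ 319.52*I)
1/F = 1/(12*I*√709) = -I*√709/8508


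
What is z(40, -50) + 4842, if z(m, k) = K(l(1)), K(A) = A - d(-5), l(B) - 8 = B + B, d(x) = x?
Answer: 4857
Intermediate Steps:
l(B) = 8 + 2*B (l(B) = 8 + (B + B) = 8 + 2*B)
K(A) = 5 + A (K(A) = A - 1*(-5) = A + 5 = 5 + A)
z(m, k) = 15 (z(m, k) = 5 + (8 + 2*1) = 5 + (8 + 2) = 5 + 10 = 15)
z(40, -50) + 4842 = 15 + 4842 = 4857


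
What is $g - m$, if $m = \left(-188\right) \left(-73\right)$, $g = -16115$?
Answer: $-29839$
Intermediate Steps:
$m = 13724$
$g - m = -16115 - 13724 = -29839$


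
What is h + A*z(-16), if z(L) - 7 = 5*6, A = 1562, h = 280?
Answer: 58074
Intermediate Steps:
z(L) = 37 (z(L) = 7 + 5*6 = 7 + 30 = 37)
h + A*z(-16) = 280 + 1562*37 = 280 + 57794 = 58074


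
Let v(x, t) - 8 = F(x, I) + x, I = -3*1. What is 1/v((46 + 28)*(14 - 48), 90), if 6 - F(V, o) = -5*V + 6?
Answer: -1/15088 ≈ -6.6278e-5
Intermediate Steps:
I = -3
F(V, o) = 5*V (F(V, o) = 6 - (-5*V + 6) = 6 - (6 - 5*V) = 6 + (-6 + 5*V) = 5*V)
v(x, t) = 8 + 6*x (v(x, t) = 8 + (5*x + x) = 8 + 6*x)
1/v((46 + 28)*(14 - 48), 90) = 1/(8 + 6*((46 + 28)*(14 - 48))) = 1/(8 + 6*(74*(-34))) = 1/(8 + 6*(-2516)) = 1/(8 - 15096) = 1/(-15088) = -1/15088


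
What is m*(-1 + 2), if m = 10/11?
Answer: 10/11 ≈ 0.90909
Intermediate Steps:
m = 10/11 (m = 10*(1/11) = 10/11 ≈ 0.90909)
m*(-1 + 2) = 10*(-1 + 2)/11 = (10/11)*1 = 10/11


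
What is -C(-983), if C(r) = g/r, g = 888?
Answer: 888/983 ≈ 0.90336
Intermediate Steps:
C(r) = 888/r
-C(-983) = -888/(-983) = -888*(-1)/983 = -1*(-888/983) = 888/983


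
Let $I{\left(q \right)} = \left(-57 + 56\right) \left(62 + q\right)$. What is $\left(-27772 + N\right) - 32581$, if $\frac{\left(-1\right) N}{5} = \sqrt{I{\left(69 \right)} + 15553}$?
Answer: $-60353 - 5 \sqrt{15422} \approx -60974.0$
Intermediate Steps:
$I{\left(q \right)} = -62 - q$ ($I{\left(q \right)} = - (62 + q) = -62 - q$)
$N = - 5 \sqrt{15422}$ ($N = - 5 \sqrt{\left(-62 - 69\right) + 15553} = - 5 \sqrt{-131 + 15553} = - 5 \sqrt{15422} \approx -620.93$)
$\left(-27772 + N\right) - 32581 = \left(-27772 - 5 \sqrt{15422}\right) - 32581 = -60353 - 5 \sqrt{15422}$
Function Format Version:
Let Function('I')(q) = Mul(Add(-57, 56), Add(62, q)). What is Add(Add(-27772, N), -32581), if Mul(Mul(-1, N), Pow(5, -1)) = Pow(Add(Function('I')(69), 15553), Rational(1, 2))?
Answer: Add(-60353, Mul(-5, Pow(15422, Rational(1, 2)))) ≈ -60974.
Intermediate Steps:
Function('I')(q) = Add(-62, Mul(-1, q)) (Function('I')(q) = Mul(-1, Add(62, q)) = Add(-62, Mul(-1, q)))
N = Mul(-5, Pow(15422, Rational(1, 2))) (N = Mul(-5, Pow(Add(Add(-62, Mul(-1, 69)), 15553), Rational(1, 2))) = Mul(-5, Pow(Add(Add(-62, -69), 15553), Rational(1, 2))) = Mul(-5, Pow(Add(-131, 15553), Rational(1, 2))) = Mul(-5, Pow(15422, Rational(1, 2))) ≈ -620.93)
Add(Add(-27772, N), -32581) = Add(Add(-27772, Mul(-5, Pow(15422, Rational(1, 2)))), -32581) = Add(-60353, Mul(-5, Pow(15422, Rational(1, 2))))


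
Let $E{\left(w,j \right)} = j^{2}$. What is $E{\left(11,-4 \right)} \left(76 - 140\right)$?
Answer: $-1024$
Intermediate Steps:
$E{\left(11,-4 \right)} \left(76 - 140\right) = \left(-4\right)^{2} \left(76 - 140\right) = 16 \left(-64\right) = -1024$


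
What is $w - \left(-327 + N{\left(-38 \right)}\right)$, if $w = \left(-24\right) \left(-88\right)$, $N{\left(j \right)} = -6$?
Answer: $2445$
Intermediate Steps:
$w = 2112$
$w - \left(-327 + N{\left(-38 \right)}\right) = 2112 + \left(327 - -6\right) = 2112 + \left(327 + 6\right) = 2112 + 333 = 2445$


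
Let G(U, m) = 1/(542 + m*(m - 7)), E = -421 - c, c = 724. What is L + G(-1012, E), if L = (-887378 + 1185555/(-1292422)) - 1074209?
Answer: -836350866823313284/426364201901 ≈ -1.9616e+6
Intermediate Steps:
E = -1145 (E = -421 - 1*724 = -421 - 724 = -1145)
L = -2535199379269/1292422 (L = (-887378 + 1185555*(-1/1292422)) - 1074209 = (-887378 - 1185555/1292422) - 1074209 = -1146868035071/1292422 - 1074209 = -2535199379269/1292422 ≈ -1.9616e+6)
G(U, m) = 1/(542 + m*(-7 + m))
L + G(-1012, E) = -2535199379269/1292422 + 1/(542 + (-1145)² - 7*(-1145)) = -2535199379269/1292422 + 1/(542 + 1311025 + 8015) = -2535199379269/1292422 + 1/1319582 = -836350866823313284/426364201901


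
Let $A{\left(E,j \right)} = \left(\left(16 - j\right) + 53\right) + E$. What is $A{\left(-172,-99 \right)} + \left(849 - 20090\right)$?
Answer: $-19245$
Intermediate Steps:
$A{\left(E,j \right)} = 69 + E - j$ ($A{\left(E,j \right)} = \left(69 - j\right) + E = 69 + E - j$)
$A{\left(-172,-99 \right)} + \left(849 - 20090\right) = \left(69 - 172 - -99\right) + \left(849 - 20090\right) = \left(69 - 172 + 99\right) - 19241 = -4 - 19241 = -19245$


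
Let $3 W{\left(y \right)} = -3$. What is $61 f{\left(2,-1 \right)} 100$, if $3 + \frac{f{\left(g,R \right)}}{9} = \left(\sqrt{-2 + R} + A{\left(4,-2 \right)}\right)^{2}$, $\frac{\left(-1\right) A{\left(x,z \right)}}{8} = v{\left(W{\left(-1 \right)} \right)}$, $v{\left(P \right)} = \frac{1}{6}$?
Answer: $-231800 - 146400 i \sqrt{3} \approx -2.318 \cdot 10^{5} - 2.5357 \cdot 10^{5} i$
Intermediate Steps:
$W{\left(y \right)} = -1$ ($W{\left(y \right)} = \frac{1}{3} \left(-3\right) = -1$)
$v{\left(P \right)} = \frac{1}{6}$
$A{\left(x,z \right)} = - \frac{4}{3}$ ($A{\left(x,z \right)} = \left(-8\right) \frac{1}{6} = - \frac{4}{3}$)
$f{\left(g,R \right)} = -27 + 9 \left(- \frac{4}{3} + \sqrt{-2 + R}\right)^{2}$ ($f{\left(g,R \right)} = -27 + 9 \left(\sqrt{-2 + R} - \frac{4}{3}\right)^{2} = -27 + 9 \left(- \frac{4}{3} + \sqrt{-2 + R}\right)^{2}$)
$61 f{\left(2,-1 \right)} 100 = 61 \left(-27 + \left(-4 + 3 \sqrt{-2 - 1}\right)^{2}\right) 100 = 61 \left(-27 + \left(-4 + 3 \sqrt{-3}\right)^{2}\right) 100 = 61 \left(-27 + \left(-4 + 3 i \sqrt{3}\right)^{2}\right) 100 = \left(-1647 + 61 \left(-4 + 3 i \sqrt{3}\right)^{2}\right) 100 = -164700 + 6100 \left(-4 + 3 i \sqrt{3}\right)^{2}$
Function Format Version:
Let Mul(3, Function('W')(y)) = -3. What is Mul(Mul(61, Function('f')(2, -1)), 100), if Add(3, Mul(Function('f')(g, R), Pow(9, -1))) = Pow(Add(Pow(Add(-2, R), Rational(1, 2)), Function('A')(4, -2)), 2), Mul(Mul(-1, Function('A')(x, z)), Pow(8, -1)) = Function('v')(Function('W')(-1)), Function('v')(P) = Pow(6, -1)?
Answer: Add(-231800, Mul(-146400, I, Pow(3, Rational(1, 2)))) ≈ Add(-2.3180e+5, Mul(-2.5357e+5, I))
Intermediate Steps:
Function('W')(y) = -1 (Function('W')(y) = Mul(Rational(1, 3), -3) = -1)
Function('v')(P) = Rational(1, 6)
Function('A')(x, z) = Rational(-4, 3) (Function('A')(x, z) = Mul(-8, Rational(1, 6)) = Rational(-4, 3))
Function('f')(g, R) = Add(-27, Mul(9, Pow(Add(Rational(-4, 3), Pow(Add(-2, R), Rational(1, 2))), 2))) (Function('f')(g, R) = Add(-27, Mul(9, Pow(Add(Pow(Add(-2, R), Rational(1, 2)), Rational(-4, 3)), 2))) = Add(-27, Mul(9, Pow(Add(Rational(-4, 3), Pow(Add(-2, R), Rational(1, 2))), 2))))
Mul(Mul(61, Function('f')(2, -1)), 100) = Mul(Mul(61, Add(-27, Pow(Add(-4, Mul(3, Pow(Add(-2, -1), Rational(1, 2)))), 2))), 100) = Mul(Mul(61, Add(-27, Pow(Add(-4, Mul(3, Pow(-3, Rational(1, 2)))), 2))), 100) = Mul(Mul(61, Add(-27, Pow(Add(-4, Mul(3, Mul(I, Pow(3, Rational(1, 2))))), 2))), 100) = Mul(Mul(61, Add(-27, Pow(Add(-4, Mul(3, I, Pow(3, Rational(1, 2)))), 2))), 100) = Mul(Add(-1647, Mul(61, Pow(Add(-4, Mul(3, I, Pow(3, Rational(1, 2)))), 2))), 100) = Add(-164700, Mul(6100, Pow(Add(-4, Mul(3, I, Pow(3, Rational(1, 2)))), 2)))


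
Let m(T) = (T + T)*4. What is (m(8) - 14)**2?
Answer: 2500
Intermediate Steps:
m(T) = 8*T (m(T) = (2*T)*4 = 8*T)
(m(8) - 14)**2 = (8*8 - 14)**2 = (64 - 14)**2 = 50**2 = 2500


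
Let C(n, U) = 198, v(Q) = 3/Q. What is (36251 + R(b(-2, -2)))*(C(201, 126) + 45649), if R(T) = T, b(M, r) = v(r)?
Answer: 3323861653/2 ≈ 1.6619e+9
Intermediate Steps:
b(M, r) = 3/r
(36251 + R(b(-2, -2)))*(C(201, 126) + 45649) = (36251 + 3/(-2))*(198 + 45649) = (36251 + 3*(-1/2))*45847 = (36251 - 3/2)*45847 = (72499/2)*45847 = 3323861653/2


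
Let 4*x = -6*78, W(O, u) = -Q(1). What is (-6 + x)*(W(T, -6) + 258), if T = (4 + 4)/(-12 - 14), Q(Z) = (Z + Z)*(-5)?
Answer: -32964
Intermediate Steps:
Q(Z) = -10*Z (Q(Z) = (2*Z)*(-5) = -10*Z)
T = -4/13 (T = 8/(-26) = 8*(-1/26) = -4/13 ≈ -0.30769)
W(O, u) = 10 (W(O, u) = -(-10) = -1*(-10) = 10)
x = -117 (x = (-6*78)/4 = (1/4)*(-468) = -117)
(-6 + x)*(W(T, -6) + 258) = (-6 - 117)*(10 + 258) = -123*268 = -32964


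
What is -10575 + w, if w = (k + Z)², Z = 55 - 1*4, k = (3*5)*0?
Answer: -7974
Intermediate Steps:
k = 0 (k = 15*0 = 0)
Z = 51 (Z = 55 - 4 = 51)
w = 2601 (w = (0 + 51)² = 51² = 2601)
-10575 + w = -10575 + 2601 = -7974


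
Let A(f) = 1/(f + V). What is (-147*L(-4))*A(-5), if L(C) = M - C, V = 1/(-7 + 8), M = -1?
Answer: 441/4 ≈ 110.25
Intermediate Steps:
V = 1 (V = 1/1 = 1)
L(C) = -1 - C
A(f) = 1/(1 + f) (A(f) = 1/(f + 1) = 1/(1 + f))
(-147*L(-4))*A(-5) = (-147*(-1 - 1*(-4)))/(1 - 5) = -147*(-1 + 4)/(-4) = -147*3*(-¼) = -441*(-¼) = 441/4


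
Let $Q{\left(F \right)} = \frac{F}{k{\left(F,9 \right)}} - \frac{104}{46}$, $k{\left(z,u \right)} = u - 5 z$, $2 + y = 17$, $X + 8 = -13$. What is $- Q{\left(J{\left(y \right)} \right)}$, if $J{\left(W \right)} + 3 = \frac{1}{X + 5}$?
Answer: $\frac{21355}{8947} \approx 2.3868$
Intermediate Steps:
$X = -21$ ($X = -8 - 13 = -21$)
$y = 15$ ($y = -2 + 17 = 15$)
$J{\left(W \right)} = - \frac{49}{16}$ ($J{\left(W \right)} = -3 + \frac{1}{-21 + 5} = -3 + \frac{1}{-16} = -3 - \frac{1}{16} = - \frac{49}{16}$)
$Q{\left(F \right)} = - \frac{52}{23} + \frac{F}{9 - 5 F}$ ($Q{\left(F \right)} = \frac{F}{9 - 5 F} - \frac{104}{46} = \frac{F}{9 - 5 F} - \frac{52}{23} = - \frac{52}{23} + \frac{F}{9 - 5 F}$)
$- Q{\left(J{\left(y \right)} \right)} = - \frac{468 - - \frac{13867}{16}}{23 \left(-9 + 5 \left(- \frac{49}{16}\right)\right)} = - \frac{468 + \frac{13867}{16}}{23 \left(-9 - \frac{245}{16}\right)} = - \frac{21355}{23 \left(- \frac{389}{16}\right) 16} = - \frac{\left(-16\right) 21355}{23 \cdot 389 \cdot 16} = \left(-1\right) \left(- \frac{21355}{8947}\right) = \frac{21355}{8947}$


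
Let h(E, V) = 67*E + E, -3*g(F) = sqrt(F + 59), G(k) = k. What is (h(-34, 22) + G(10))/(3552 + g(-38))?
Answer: -24530112/37850105 - 2302*sqrt(21)/37850105 ≈ -0.64836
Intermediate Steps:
g(F) = -sqrt(59 + F)/3 (g(F) = -sqrt(F + 59)/3 = -sqrt(59 + F)/3)
h(E, V) = 68*E
(h(-34, 22) + G(10))/(3552 + g(-38)) = (68*(-34) + 10)/(3552 - sqrt(59 - 38)/3) = (-2312 + 10)/(3552 - sqrt(21)/3) = -2302/(3552 - sqrt(21)/3)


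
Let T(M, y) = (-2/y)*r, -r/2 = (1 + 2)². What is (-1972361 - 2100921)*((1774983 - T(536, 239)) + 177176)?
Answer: -1900454747047130/239 ≈ -7.9517e+12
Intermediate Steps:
r = -18 (r = -2*(1 + 2)² = -2*3² = -2*9 = -18)
T(M, y) = 36/y (T(M, y) = -2/y*(-18) = 36/y)
(-1972361 - 2100921)*((1774983 - T(536, 239)) + 177176) = (-1972361 - 2100921)*((1774983 - 36/239) + 177176) = -4073282*((1774983 - 36/239) + 177176) = -4073282*(424220901/239 + 177176) = -4073282*466565965/239 = -1900454747047130/239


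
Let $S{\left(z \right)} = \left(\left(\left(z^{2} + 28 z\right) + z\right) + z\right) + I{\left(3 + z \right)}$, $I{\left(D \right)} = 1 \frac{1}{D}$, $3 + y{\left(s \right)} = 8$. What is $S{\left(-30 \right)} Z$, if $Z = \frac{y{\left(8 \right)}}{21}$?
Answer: $- \frac{5}{567} \approx -0.0088183$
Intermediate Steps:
$y{\left(s \right)} = 5$ ($y{\left(s \right)} = -3 + 8 = 5$)
$I{\left(D \right)} = \frac{1}{D}$
$Z = \frac{5}{21} \approx 0.2381$
$S{\left(z \right)} = z^{2} + \frac{1}{3 + z} + 30 z$ ($S{\left(z \right)} = \left(\left(\left(z^{2} + 28 z\right) + z\right) + z\right) + \frac{1}{3 + z} = \left(\left(z^{2} + 29 z\right) + z\right) + \frac{1}{3 + z} = \left(z^{2} + 30 z\right) + \frac{1}{3 + z} = z^{2} + \frac{1}{3 + z} + 30 z$)
$S{\left(-30 \right)} Z = \frac{1 - 30 \left(3 - 30\right) \left(30 - 30\right)}{3 - 30} \cdot \frac{5}{21} = \frac{1 - \left(-810\right) 0}{-27} \cdot \frac{5}{21} = - \frac{1 + 0}{27} \cdot \frac{5}{21} = \left(- \frac{1}{27}\right) 1 \cdot \frac{5}{21} = \left(- \frac{1}{27}\right) \frac{5}{21} = - \frac{5}{567}$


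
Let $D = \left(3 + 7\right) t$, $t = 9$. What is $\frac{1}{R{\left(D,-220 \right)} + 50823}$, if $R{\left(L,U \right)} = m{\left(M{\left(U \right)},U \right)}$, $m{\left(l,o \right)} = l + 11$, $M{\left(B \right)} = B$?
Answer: $\frac{1}{50614} \approx 1.9757 \cdot 10^{-5}$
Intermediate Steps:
$D = 90$ ($D = \left(3 + 7\right) 9 = 10 \cdot 9 = 90$)
$m{\left(l,o \right)} = 11 + l$
$R{\left(L,U \right)} = 11 + U$
$\frac{1}{R{\left(D,-220 \right)} + 50823} = \frac{1}{\left(11 - 220\right) + 50823} = \frac{1}{-209 + 50823} = \frac{1}{50614}$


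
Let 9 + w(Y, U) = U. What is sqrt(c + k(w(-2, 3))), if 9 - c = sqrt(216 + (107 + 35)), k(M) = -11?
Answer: sqrt(-2 - sqrt(358)) ≈ 4.5739*I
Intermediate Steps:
w(Y, U) = -9 + U
c = 9 - sqrt(358) (c = 9 - sqrt(216 + (107 + 35)) = 9 - sqrt(216 + 142) = 9 - sqrt(358) ≈ -9.9209)
sqrt(c + k(w(-2, 3))) = sqrt((9 - sqrt(358)) - 11) = sqrt(-2 - sqrt(358))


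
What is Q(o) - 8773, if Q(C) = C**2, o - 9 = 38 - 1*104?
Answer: -5524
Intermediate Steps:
o = -57 (o = 9 + (38 - 1*104) = 9 + (38 - 104) = 9 - 66 = -57)
Q(o) - 8773 = (-57)**2 - 8773 = 3249 - 8773 = -5524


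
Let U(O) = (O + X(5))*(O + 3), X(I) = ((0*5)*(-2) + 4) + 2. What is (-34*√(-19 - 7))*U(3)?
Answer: -1836*I*√26 ≈ -9361.8*I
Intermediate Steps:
X(I) = 6 (X(I) = (0*(-2) + 4) + 2 = (0 + 4) + 2 = 4 + 2 = 6)
U(O) = (3 + O)*(6 + O) (U(O) = (O + 6)*(O + 3) = (6 + O)*(3 + O) = (3 + O)*(6 + O))
(-34*√(-19 - 7))*U(3) = (-34*√(-19 - 7))*(18 + 3² + 9*3) = (-34*I*√26)*(18 + 9 + 27) = -34*I*√26*54 = -1836*I*√26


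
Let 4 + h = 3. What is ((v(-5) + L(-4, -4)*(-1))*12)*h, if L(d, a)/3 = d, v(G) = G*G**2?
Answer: 1356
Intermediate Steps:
v(G) = G**3
h = -1 (h = -4 + 3 = -1)
L(d, a) = 3*d
((v(-5) + L(-4, -4)*(-1))*12)*h = (((-5)**3 + (3*(-4))*(-1))*12)*(-1) = ((-125 - 12*(-1))*12)*(-1) = ((-125 + 12)*12)*(-1) = -113*12*(-1) = -1356*(-1) = 1356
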